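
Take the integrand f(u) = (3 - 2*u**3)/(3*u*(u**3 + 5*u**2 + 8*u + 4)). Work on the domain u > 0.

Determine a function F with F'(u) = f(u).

An antiderivative is F(u) = -(-3*u*log(u) + 20*u*log(u + 1) - 9*u*log(u + 2) - 6*log(u) + 40*log(u + 1) - 18*log(u + 2) + 38)/(12*(u + 2)).

The denominator factors as 3*u*(u + 1)*(u + 2)**2; partial fractions split f into directly integrable pieces: 3/(4*(u + 2)) + 19/(6*(u + 2)**2) - 5/(3*(u + 1)) + 1/(4*u).
Check: d/du[-(-3*u*log(u) + 20*u*log(u + 1) - 9*u*log(u + 2) - 6*log(u) + 40*log(u + 1) - 18*log(u + 2) + 38)/(12*(u + 2))] = (3 - 2*u**3)/(3*u**4 + 15*u**3 + 24*u**2 + 12*u), which equals f(u).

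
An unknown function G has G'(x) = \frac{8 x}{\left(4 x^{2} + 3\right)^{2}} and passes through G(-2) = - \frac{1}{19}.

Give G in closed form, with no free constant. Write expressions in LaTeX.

G'(x) matches the chain-rule pattern g'(h)*h' with inner function h(x) = 4 x^{2} + 3; substituting u = h(x) collapses the integral.
A general antiderivative is - \frac{1}{4 x^{2} + 3} + C.
The condition gives C = - \frac{1}{19} - (- \frac{1}{19}) = 0.
So G(x) = - \frac{1}{4 x^{2} + 3}.
Check: d/dx[- \frac{1}{4 x^{2} + 3}] = \frac{8 x}{16 x^{4} + 24 x^{2} + 9}, which equals G'(x).

G(x) = - \frac{1}{4 x^{2} + 3}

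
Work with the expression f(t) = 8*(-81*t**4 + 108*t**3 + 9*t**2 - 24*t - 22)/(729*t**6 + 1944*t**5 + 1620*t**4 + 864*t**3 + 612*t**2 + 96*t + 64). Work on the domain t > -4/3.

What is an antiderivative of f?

An antiderivative is F(t) = 8*(3*t**2 - 2*t + 1)/((3*t + 4)*(9*t**2 + 2)).

A candidate is checked by its d/dt: the result must match f(t).
Check: d/dt[8*(3*t**2 - 2*t + 1)/((3*t + 4)*(9*t**2 + 2))] = (-648*t**4 + 864*t**3 + 72*t**2 - 192*t - 176)/(729*t**6 + 1944*t**5 + 1620*t**4 + 864*t**3 + 612*t**2 + 96*t + 64), which equals f(t).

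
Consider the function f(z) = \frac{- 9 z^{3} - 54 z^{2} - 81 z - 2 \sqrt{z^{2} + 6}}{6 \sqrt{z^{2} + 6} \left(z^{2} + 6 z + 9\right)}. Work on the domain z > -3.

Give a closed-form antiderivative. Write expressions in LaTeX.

An antiderivative is F(z) = - \frac{3 \sqrt{z^{2} + 6}}{2} + \frac{2}{3 \left(2 z + 6\right)}.

Any candidate F(z) must reproduce f(z) exactly when differentiated.
Check: d/dz[- \frac{3 \sqrt{z^{2} + 6}}{2} + \frac{2}{3 \left(2 z + 6\right)}] = \frac{- 9 z^{3} - 54 z^{2} - 81 z - 2 \sqrt{z^{2} + 6}}{6 z^{2} \sqrt{z^{2} + 6} + 36 z \sqrt{z^{2} + 6} + 54 \sqrt{z^{2} + 6}}, which equals f(z).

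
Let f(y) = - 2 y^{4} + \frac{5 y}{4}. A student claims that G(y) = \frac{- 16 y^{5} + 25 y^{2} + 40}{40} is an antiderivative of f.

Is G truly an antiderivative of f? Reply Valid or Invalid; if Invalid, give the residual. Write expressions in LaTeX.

d/dy[G] = - 2 y^{4} + \frac{5 y}{4}
This equals f(y) exactly, so the claim holds.

Valid - differentiating G returns exactly f.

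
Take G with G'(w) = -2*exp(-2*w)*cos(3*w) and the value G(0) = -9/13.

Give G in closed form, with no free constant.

Whatever form G(w) takes, its d/dw must return the stated G'(w).
A general antiderivative is -6*exp(-2*w)*sin(3*w)/13 + 4*exp(-2*w)*cos(3*w)/13 + C.
The condition gives C = -9/13 - (4/13) = -1.
So G(w) = -1 - 6*exp(-2*w)*sin(3*w)/13 + 4*exp(-2*w)*cos(3*w)/13.
Check: d/dw[-1 - 6*exp(-2*w)*sin(3*w)/13 + 4*exp(-2*w)*cos(3*w)/13] = -2*exp(-2*w)*cos(3*w) = G'(w).

G(w) = -1 - 6*exp(-2*w)*sin(3*w)/13 + 4*exp(-2*w)*cos(3*w)/13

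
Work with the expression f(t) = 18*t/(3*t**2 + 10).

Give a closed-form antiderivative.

An antiderivative is F(t) = 3*log(3*t**2/2 + 5).

f matches the chain-rule pattern g'(h)*h' with inner function h(t) = 3*t**2/2 + 5; substituting u = h(t) collapses the integral.
Check: d/dt[3*log(3*t**2/2 + 5)] = 18*t/(3*t**2 + 10) = f(t).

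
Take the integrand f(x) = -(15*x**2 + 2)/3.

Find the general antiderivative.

F(x) = -5*x**3/3 - 2*x/3 + C

Any candidate F(x) must reproduce f(x) exactly when differentiated.
Check: d/dx[-5*x**3/3 - 2*x/3] = -5*x**2 - 2/3, which equals f(x).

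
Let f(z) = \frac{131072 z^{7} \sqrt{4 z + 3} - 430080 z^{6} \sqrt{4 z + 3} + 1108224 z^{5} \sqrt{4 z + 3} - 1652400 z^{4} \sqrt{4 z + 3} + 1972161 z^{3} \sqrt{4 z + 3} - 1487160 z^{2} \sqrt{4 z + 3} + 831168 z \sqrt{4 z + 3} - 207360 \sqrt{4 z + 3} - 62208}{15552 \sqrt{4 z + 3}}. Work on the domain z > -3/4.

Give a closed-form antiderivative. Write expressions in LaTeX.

An antiderivative is F(z) = \frac{256 z^{8}}{243} - \frac{320 z^{7}}{81} + \frac{962 z^{6}}{81} - \frac{85 z^{5}}{4} + \frac{73043 z^{4}}{2304} - \frac{255 z^{3}}{8} + \frac{481 z^{2}}{18} - \frac{40 z}{3} - 2 \sqrt{4 z + 3}.

Differentiate the proposed F(z) back; it has to land on f(z) exactly.
Check: d/dz[\frac{256 z^{8}}{243} - \frac{320 z^{7}}{81} + \frac{962 z^{6}}{81} - \frac{85 z^{5}}{4} + \frac{73043 z^{4}}{2304} - \frac{255 z^{3}}{8} + \frac{481 z^{2}}{18} - \frac{40 z}{3} - 2 \sqrt{4 z + 3}] = \frac{131072 z^{7} \sqrt{4 z + 3} - 430080 z^{6} \sqrt{4 z + 3} + 1108224 z^{5} \sqrt{4 z + 3} - 1652400 z^{4} \sqrt{4 z + 3} + 1972161 z^{3} \sqrt{4 z + 3} - 1487160 z^{2} \sqrt{4 z + 3} + 831168 z \sqrt{4 z + 3} - 207360 \sqrt{4 z + 3} - 62208}{15552 \sqrt{4 z + 3}} = f(z).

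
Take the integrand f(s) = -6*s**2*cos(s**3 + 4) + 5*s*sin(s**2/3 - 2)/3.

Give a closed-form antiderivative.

The integrand splits into summands that can be handled one at a time.
Check: d/ds[-2*sin(s**3 + 4) - 5*cos(s**2/3 - 2)/2] = -6*s**2*cos(s**3 + 4) + 5*s*sin(s**2/3 - 2)/3 = f(s).

An antiderivative is F(s) = -2*sin(s**3 + 4) - 5*cos(s**2/3 - 2)/2.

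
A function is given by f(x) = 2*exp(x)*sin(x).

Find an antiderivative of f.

Differentiate the proposed F(x) back; it has to land on f(x) exactly.
Check: d/dx[exp(x)*sin(x) - exp(x)*cos(x)] = 2*exp(x)*sin(x) = f(x).

An antiderivative is F(x) = exp(x)*sin(x) - exp(x)*cos(x).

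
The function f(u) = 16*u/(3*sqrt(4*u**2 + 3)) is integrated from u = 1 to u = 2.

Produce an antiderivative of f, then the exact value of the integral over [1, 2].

Antiderivative: F(u) = 4*sqrt(4*u**2 + 3)/3; value = -4*sqrt(7)/3 + 4*sqrt(19)/3

The substitution w = 4*u**2 + 3 works: f is exactly (dF/dw)*(dw/du) for that inner function.
F(u) = 4*sqrt(4*u**2 + 3)/3 is an antiderivative of f.
Check: d/du[4*sqrt(4*u**2 + 3)/3] = 16*u/(3*sqrt(4*u**2 + 3)) = f(u).
F(2) = 4*sqrt(19)/3; F(1) = 4*sqrt(7)/3.
Integral = F(2) - F(1) = -4*sqrt(7)/3 + 4*sqrt(19)/3.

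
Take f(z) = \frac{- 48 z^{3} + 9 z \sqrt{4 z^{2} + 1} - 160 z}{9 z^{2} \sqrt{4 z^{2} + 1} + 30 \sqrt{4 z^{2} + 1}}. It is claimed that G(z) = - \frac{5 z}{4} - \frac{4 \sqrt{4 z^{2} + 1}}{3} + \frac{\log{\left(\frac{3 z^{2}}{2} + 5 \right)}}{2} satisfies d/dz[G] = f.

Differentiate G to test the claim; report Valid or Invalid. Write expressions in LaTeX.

d/dz[G] = \frac{- 192 z^{3} - 45 z^{2} \sqrt{4 z^{2} + 1} + 36 z \sqrt{4 z^{2} + 1} - 640 z - 150 \sqrt{4 z^{2} + 1}}{36 z^{2} \sqrt{4 z^{2} + 1} + 120 \sqrt{4 z^{2} + 1}}
d/dz[G] - f(z) = - \frac{5}{4} != 0.

Invalid: d/dz[G] - f = - \frac{5}{4}, which is not 0.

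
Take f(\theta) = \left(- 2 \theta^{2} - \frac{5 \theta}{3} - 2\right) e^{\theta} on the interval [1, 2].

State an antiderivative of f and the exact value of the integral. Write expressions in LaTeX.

Recognize the product-rule pattern: f = u'v + uv' with u = - 2 \theta^{2} + \frac{7 \theta}{3} - \frac{13}{3}, v = e^{\theta}, so integration by parts undoes it.
F(\theta) = - \frac{\left(6 \theta^{2} - 7 \theta + 13\right) e^{\theta}}{3} is an antiderivative of f.
Check: d/d\theta[- \frac{\left(6 \theta^{2} - 7 \theta + 13\right) e^{\theta}}{3}] = - 2 \theta^{2} e^{\theta} - \frac{5 \theta e^{\theta}}{3} - 2 e^{\theta}, which equals f(\theta).
F(2) = - \frac{23 e^{2}}{3}; F(1) = - 4 e.
Integral = F(2) - F(1) = - \frac{23 e^{2}}{3} + 4 e.

Antiderivative: F(\theta) = - \frac{\left(6 \theta^{2} - 7 \theta + 13\right) e^{\theta}}{3}; value = - \frac{23 e^{2}}{3} + 4 e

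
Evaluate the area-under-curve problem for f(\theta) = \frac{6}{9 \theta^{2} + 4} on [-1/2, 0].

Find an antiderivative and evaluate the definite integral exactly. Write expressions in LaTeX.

Recover f(\theta) by differentiating a candidate F(\theta); any mismatch rules it out.
F(\theta) = \operatorname{atan}{\left(\frac{3 \theta}{2} \right)} is an antiderivative of f.
Check: d/d\theta[\operatorname{atan}{\left(\frac{3 \theta}{2} \right)}] = \frac{6}{9 \theta^{2} + 4} = f(\theta).
F(0) = 0; F(-1/2) = - \operatorname{atan}{\left(\frac{3}{4} \right)}.
Integral = F(0) - F(-1/2) = \operatorname{atan}{\left(\frac{3}{4} \right)}.

Antiderivative: F(\theta) = \operatorname{atan}{\left(\frac{3 \theta}{2} \right)}; value = \operatorname{atan}{\left(\frac{3}{4} \right)}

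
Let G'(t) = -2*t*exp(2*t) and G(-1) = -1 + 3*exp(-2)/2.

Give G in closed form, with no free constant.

G(t) = -t*exp(2*t) + exp(2*t)/2 - 1

Recognize the product-rule pattern: G'(t) = u'v + uv' with u = 1/2 - t, v = exp(2*t), so integration by parts undoes it.
A general antiderivative is (1 - 2*t)*exp(2*t)/2 + C.
The condition gives C = -1 + 3*exp(-2)/2 - (3*exp(-2)/2) = -1.
So G(t) = -t*exp(2*t) + exp(2*t)/2 - 1.
Check: d/dt[-t*exp(2*t) + exp(2*t)/2 - 1] = -2*t*exp(2*t) = G'(t).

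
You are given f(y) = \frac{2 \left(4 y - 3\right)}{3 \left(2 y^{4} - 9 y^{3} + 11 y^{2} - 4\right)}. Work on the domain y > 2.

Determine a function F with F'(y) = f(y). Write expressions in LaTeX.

Factor the denominator (3 \left(y - 2\right)^{2} \left(y - 1\right) \left(2 y + 1\right)) and decompose: f = \frac{16}{45 \left(2 y + 1\right)} + \frac{2}{9 \left(y - 1\right)} - \frac{2}{5 \left(y - 2\right)} + \frac{2}{3 \left(y - 2\right)^{2}}; each piece integrates to a log, atan, or power term.
Check: d/dy[- \frac{2 \log{\left(y - 2 \right)}}{5} + \frac{2 \log{\left(y - 1 \right)}}{9} + \frac{8 \log{\left(y + \frac{1}{2} \right)}}{45} - \frac{2}{3 y - 6}] = \frac{8 y - 6}{6 y^{4} - 27 y^{3} + 33 y^{2} - 12}, which equals f(y).

An antiderivative is F(y) = - \frac{2 \log{\left(y - 2 \right)}}{5} + \frac{2 \log{\left(y - 1 \right)}}{9} + \frac{8 \log{\left(y + \frac{1}{2} \right)}}{45} - \frac{2}{3 y - 6}.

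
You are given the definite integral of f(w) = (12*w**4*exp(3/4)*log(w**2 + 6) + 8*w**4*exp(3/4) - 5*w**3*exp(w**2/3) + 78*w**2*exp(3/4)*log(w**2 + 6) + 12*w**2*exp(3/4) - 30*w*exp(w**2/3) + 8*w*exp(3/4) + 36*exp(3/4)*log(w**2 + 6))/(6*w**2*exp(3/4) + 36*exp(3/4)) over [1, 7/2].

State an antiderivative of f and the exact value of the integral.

Antiderivative: F(w) = 2*w**3*log(w**2 + 6)/3 + w*log(w**2 + 6) - 5*exp(-3/4)*exp(w**2/3)/4 + 2*log(w**2 + 6)/3; value = -5*exp(10/3)/4 - 7*log(7)/3 + 5*exp(-5/12)/4 + 131*log(73/4)/4

Whatever form F(w) takes, F'(w) = f(w) is non-negotiable.
F(w) = 2*w**3*log(w**2 + 6)/3 + w*log(w**2 + 6) - 5*exp(-3/4)*exp(w**2/3)/4 + 2*log(w**2 + 6)/3 is an antiderivative of f.
Check: d/dw[2*w**3*log(w**2 + 6)/3 + w*log(w**2 + 6) - 5*exp(-3/4)*exp(w**2/3)/4 + 2*log(w**2 + 6)/3] = (12*w**4*exp(3/4)*log(w**2 + 6) + 8*w**4*exp(3/4) - 5*w**3*exp(w**2/3) + 78*w**2*exp(3/4)*log(w**2 + 6) + 12*w**2*exp(3/4) - 30*w*exp(w**2/3) + 8*w*exp(3/4) + 36*exp(3/4)*log(w**2 + 6))/(6*w**2*exp(3/4) + 36*exp(3/4)) = f(w).
F(7/2) = -5*exp(10/3)/4 + 131*log(73/4)/4; F(1) = -5*exp(-5/12)/4 + 7*log(7)/3.
Integral = F(7/2) - F(1) = -5*exp(10/3)/4 - 7*log(7)/3 + 5*exp(-5/12)/4 + 131*log(73/4)/4.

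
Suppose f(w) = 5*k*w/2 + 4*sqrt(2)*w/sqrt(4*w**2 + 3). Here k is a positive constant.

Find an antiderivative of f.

An antiderivative is F(w) = sqrt(2)*(5*sqrt(2)*k*w**2 + 8*sqrt(4*w**2 + 3))/8.

The integrand splits into summands that can be handled one at a time.
Check: d/dw[sqrt(2)*(5*sqrt(2)*k*w**2 + 8*sqrt(4*w**2 + 3))/8] = (5*k*w*sqrt(4*w**2 + 3) + 8*sqrt(2)*w)/(2*sqrt(4*w**2 + 3)), which equals f(w).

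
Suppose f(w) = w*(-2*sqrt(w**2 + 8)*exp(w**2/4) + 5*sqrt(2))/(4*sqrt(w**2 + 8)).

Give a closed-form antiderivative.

An antiderivative is F(w) = -(-5*sqrt(2)*sqrt(w**2 + 8) + 4*exp(w**2/4))/4.

Since d/dw undoes antidifferentiation here, F'(w) = f(w) is required of F(w).
Check: d/dw[-(-5*sqrt(2)*sqrt(w**2 + 8) + 4*exp(w**2/4))/4] = (-2*w*sqrt(w**2 + 8)*exp(w**2/4) + 5*sqrt(2)*w)/(4*sqrt(w**2 + 8)), which equals f(w).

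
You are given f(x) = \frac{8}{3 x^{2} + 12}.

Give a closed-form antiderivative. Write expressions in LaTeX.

An antiderivative is F(x) = \frac{4 \operatorname{atan}{\left(\frac{x}{2} \right)}}{3}.

Recover f(x) by differentiating a candidate F(x); any mismatch rules it out.
Check: d/dx[\frac{4 \operatorname{atan}{\left(\frac{x}{2} \right)}}{3}] = \frac{8}{3 x^{2} + 12} = f(x).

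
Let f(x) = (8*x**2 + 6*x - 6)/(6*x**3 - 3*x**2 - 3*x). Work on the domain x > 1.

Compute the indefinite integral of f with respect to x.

F(x) = 2*(9*log(x) + 4*log(x - 1) - 7*log(x + 1/2))/9 + C

Factor the denominator (3*x*(x - 1)*(2*x + 1)) and decompose: f = -28/(9*(2*x + 1)) + 8/(9*(x - 1)) + 2/x; each piece integrates to a log, atan, or power term.
Check: d/dx[2*(9*log(x) + 4*log(x - 1) - 7*log(x + 1/2))/9] = (8*x**2 + 6*x - 6)/(6*x**3 - 3*x**2 - 3*x) = f(x).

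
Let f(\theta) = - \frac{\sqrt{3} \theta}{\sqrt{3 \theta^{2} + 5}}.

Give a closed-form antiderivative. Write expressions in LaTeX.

The substitution u = \theta^{2} + \frac{5}{3} works: f is exactly (dF/du)*(du/d\theta) for that inner function.
Check: d/d\theta[- \frac{\sqrt{3} \sqrt{3 \theta^{2} + 5}}{3}] = - \frac{\sqrt{3} \theta}{\sqrt{3 \theta^{2} + 5}} = f(\theta).

An antiderivative is F(\theta) = - \frac{\sqrt{3} \sqrt{3 \theta^{2} + 5}}{3}.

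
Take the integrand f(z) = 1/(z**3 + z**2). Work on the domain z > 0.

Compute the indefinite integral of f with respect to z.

Factor the denominator (z**2*(z + 1)) and decompose: f = 1/(z + 1) - 1/z + z**(-2); each piece integrates to a log, atan, or power term.
Check: d/dz[(-z*log(z) + z*log(z + 1) - 1)/z] = 1/(z**3 + z**2) = f(z).

F(z) = (-z*log(z) + z*log(z + 1) - 1)/z + C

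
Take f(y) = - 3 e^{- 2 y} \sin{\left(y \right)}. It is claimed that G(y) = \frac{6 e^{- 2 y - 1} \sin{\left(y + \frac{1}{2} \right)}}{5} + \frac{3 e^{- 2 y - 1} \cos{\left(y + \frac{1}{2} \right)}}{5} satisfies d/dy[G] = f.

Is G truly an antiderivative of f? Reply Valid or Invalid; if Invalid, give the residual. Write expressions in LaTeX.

d/dy[G] = - \frac{3 e^{- 2 y} \sin{\left(y + \frac{1}{2} \right)}}{e}
d/dy[G] - f(y) = \frac{\left(3 e \sin{\left(y \right)} - 3 \sin{\left(y + \frac{1}{2} \right)}\right) e^{- 2 y}}{e} != 0.

Invalid: d/dy[G] - f = \frac{\left(3 e \sin{\left(y \right)} - 3 \sin{\left(y + \frac{1}{2} \right)}\right) e^{- 2 y}}{e}, which is not 0.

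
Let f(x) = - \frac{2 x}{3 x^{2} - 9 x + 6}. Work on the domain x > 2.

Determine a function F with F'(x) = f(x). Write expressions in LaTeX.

An antiderivative is F(x) = - \frac{4 \log{\left(x - 2 \right)}}{3} + \frac{2 \log{\left(x - 1 \right)}}{3}.

Factor the denominator (3 \left(x - 2\right) \left(x - 1\right)) and decompose: f = \frac{2}{3 \left(x - 1\right)} - \frac{4}{3 \left(x - 2\right)}; each piece integrates to a log, atan, or power term.
Check: d/dx[- \frac{4 \log{\left(x - 2 \right)}}{3} + \frac{2 \log{\left(x - 1 \right)}}{3}] = - \frac{2 x}{3 x^{2} - 9 x + 6} = f(x).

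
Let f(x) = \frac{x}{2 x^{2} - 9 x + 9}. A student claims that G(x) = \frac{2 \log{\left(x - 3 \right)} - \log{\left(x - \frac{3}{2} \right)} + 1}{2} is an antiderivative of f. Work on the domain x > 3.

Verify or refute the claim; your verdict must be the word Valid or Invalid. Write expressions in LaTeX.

Valid. The derivative of G reproduces f.

d/dx[G] = \frac{x}{2 x^{2} - 9 x + 9}
This equals f(x) exactly, so the claim holds.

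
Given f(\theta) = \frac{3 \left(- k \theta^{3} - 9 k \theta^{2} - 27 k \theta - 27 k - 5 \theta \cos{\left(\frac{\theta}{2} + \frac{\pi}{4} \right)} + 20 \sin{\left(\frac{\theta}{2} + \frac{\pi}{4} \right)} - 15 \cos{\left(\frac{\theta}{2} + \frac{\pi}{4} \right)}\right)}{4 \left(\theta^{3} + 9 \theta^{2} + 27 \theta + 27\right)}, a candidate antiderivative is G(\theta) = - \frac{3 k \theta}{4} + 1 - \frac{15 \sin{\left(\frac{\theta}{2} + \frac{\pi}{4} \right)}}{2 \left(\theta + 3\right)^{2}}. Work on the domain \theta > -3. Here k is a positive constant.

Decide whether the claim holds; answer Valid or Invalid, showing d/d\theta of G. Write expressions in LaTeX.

d/d\theta[G] = \frac{- 3 k \theta^{3} - 27 k \theta^{2} - 81 k \theta - 81 k - 15 \theta \cos{\left(\frac{\theta}{2} + \frac{\pi}{4} \right)} + 60 \sin{\left(\frac{\theta}{2} + \frac{\pi}{4} \right)} - 45 \cos{\left(\frac{\theta}{2} + \frac{\pi}{4} \right)}}{4 \theta^{3} + 36 \theta^{2} + 108 \theta + 108}
This equals f(\theta) exactly, so the claim holds.

Valid: G'(\theta) = f(\theta).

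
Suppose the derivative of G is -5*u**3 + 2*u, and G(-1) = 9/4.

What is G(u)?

G(u) = -(5*u**4 - 4*u**2 - 10)/4

The integrand splits into summands that can be handled one at a time.
A general antiderivative is -5*u**4/4 + u**2 + 2 + C.
The condition gives C = 9/4 - (7/4) = 1/2.
So G(u) = -(5*u**4 - 4*u**2 - 10)/4.
Check: d/du[-(5*u**4 - 4*u**2 - 10)/4] = -5*u**3 + 2*u = G'(u).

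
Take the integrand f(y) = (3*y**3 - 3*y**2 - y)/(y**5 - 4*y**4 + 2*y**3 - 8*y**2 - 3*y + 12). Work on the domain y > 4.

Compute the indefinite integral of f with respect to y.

Factor the denominator ((y - 4)*(y - 1)*(y + 1)*(y**2 + 3)) and decompose: f = -(31*y - 66)/(76*(y**2 + 3)) - 1/(8*(y + 1)) + 1/(24*(y - 1)) + 28/(57*(y - 4)); each piece integrates to a log, atan, or power term.
Check: d/dy[28*log(y - 4)/57 + log(y - 1)/24 - log(y + 1)/8 - 31*log(y**2 + 3)/152 + 11*sqrt(3)*atan(sqrt(3)*y/3)/38] = (3*y**3 - 3*y**2 - y)/(y**5 - 4*y**4 + 2*y**3 - 8*y**2 - 3*y + 12) = f(y).

F(y) = 28*log(y - 4)/57 + log(y - 1)/24 - log(y + 1)/8 - 31*log(y**2 + 3)/152 + 11*sqrt(3)*atan(sqrt(3)*y/3)/38 + C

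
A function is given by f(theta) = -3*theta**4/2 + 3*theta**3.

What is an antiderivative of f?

The integrand splits into summands that can be handled one at a time.
Check: d/dtheta[-3*theta**4*(2*theta - 5)/20] = -3*theta**4/2 + 3*theta**3 = f(theta).

An antiderivative is F(theta) = -3*theta**4*(2*theta - 5)/20.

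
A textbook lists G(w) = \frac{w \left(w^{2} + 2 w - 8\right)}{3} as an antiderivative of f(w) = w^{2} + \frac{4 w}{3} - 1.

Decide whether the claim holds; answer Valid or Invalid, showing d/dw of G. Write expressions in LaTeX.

Invalid: d/dw[G] - f = - \frac{5}{3}, which is not 0.

d/dw[G] = w^{2} + \frac{4 w}{3} - \frac{8}{3}
d/dw[G] - f(w) = - \frac{5}{3} != 0.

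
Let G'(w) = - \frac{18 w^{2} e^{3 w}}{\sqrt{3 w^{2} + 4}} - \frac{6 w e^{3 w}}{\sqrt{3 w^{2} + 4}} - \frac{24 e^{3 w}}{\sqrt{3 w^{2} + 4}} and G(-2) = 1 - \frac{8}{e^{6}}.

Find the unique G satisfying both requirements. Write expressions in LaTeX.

G(w) = - 2 \sqrt{3 w^{2} + 4} e^{3 w} + 1

Recognize the product-rule pattern: G'(w) = u'v + uv' with u = - 2 \sqrt{3 w^{2} + 4}, v = e^{3 w}, so integration by parts undoes it.
A general antiderivative is - 2 \sqrt{3 w^{2} + 4} e^{3 w} + C.
The condition gives C = 1 - \frac{8}{e^{6}} - (- \frac{8}{e^{6}}) = 1.
So G(w) = - 2 \sqrt{3 w^{2} + 4} e^{3 w} + 1.
Check: d/dw[- 2 \sqrt{3 w^{2} + 4} e^{3 w} + 1] = \frac{- 18 w^{2} e^{3 w} - 6 w e^{3 w} - 24 e^{3 w}}{\sqrt{3 w^{2} + 4}}, which equals G'(w).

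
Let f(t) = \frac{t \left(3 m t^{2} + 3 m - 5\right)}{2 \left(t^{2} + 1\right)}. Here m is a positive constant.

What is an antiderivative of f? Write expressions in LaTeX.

A first test for any F(t): its t-derivative must equal f(t) identically.
Check: d/dt[\frac{3 m t^{2}}{4} - \frac{5 \log{\left(t^{2} + 1 \right)}}{4}] = \frac{3 m t^{3} + 3 m t - 5 t}{2 t^{2} + 2}, which equals f(t).

An antiderivative is F(t) = \frac{3 m t^{2}}{4} - \frac{5 \log{\left(t^{2} + 1 \right)}}{4}.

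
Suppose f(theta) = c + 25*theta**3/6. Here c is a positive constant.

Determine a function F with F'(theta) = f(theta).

For F(theta) to be correct the identity F'(theta) - f(theta) = 0 must hold.
Check: d/dtheta[theta*(24*c + 25*theta**3)/24] = c + 25*theta**3/6 = f(theta).

An antiderivative is F(theta) = theta*(24*c + 25*theta**3)/24.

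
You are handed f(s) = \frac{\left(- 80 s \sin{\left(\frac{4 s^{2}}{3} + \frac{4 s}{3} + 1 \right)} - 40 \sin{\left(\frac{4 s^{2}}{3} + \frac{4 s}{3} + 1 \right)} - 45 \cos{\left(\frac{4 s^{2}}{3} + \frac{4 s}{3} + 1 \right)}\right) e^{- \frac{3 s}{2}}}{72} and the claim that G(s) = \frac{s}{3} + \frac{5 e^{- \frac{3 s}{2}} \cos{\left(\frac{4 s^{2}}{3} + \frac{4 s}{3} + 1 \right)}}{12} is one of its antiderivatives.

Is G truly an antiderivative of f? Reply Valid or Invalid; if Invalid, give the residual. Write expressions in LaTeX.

Invalid: d/ds[G] - f = \frac{1}{3}, which is not 0.

d/ds[G] = \frac{\left(- 80 s \sin{\left(\frac{4 s^{2}}{3} + \frac{4 s}{3} + 1 \right)} + 24 e^{\frac{3 s}{2}} - 40 \sin{\left(\frac{4 s^{2}}{3} + \frac{4 s}{3} + 1 \right)} - 45 \cos{\left(\frac{4 s^{2}}{3} + \frac{4 s}{3} + 1 \right)}\right) e^{- \frac{3 s}{2}}}{72}
d/ds[G] - f(s) = \frac{1}{3} != 0.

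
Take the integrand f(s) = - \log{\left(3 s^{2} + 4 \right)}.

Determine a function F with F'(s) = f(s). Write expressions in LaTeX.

Check any antiderivative F(s) by computing F'(s) and comparing it with f(s).
Check: d/ds[- s \log{\left(3 s^{2} + 4 \right)} + 2 s - \frac{4 \sqrt{3} \operatorname{atan}{\left(\frac{\sqrt{3} s}{2} \right)}}{3}] = - \log{\left(3 s^{2} + 4 \right)} = f(s).

An antiderivative is F(s) = - s \log{\left(3 s^{2} + 4 \right)} + 2 s - \frac{4 \sqrt{3} \operatorname{atan}{\left(\frac{\sqrt{3} s}{2} \right)}}{3}.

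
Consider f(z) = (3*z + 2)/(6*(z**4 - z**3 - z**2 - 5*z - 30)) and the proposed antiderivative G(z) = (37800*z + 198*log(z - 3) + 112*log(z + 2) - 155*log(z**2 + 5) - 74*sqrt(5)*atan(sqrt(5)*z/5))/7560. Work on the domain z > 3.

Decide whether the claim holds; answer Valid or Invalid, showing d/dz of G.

d/dz[G] = (30*z**4 - 30*z**3 - 30*z**2 - 147*z - 898)/(6*z**4 - 6*z**3 - 6*z**2 - 30*z - 180)
d/dz[G] - f(z) = 5 != 0.

Invalid: d/dz[G] - f = 5, which is not 0.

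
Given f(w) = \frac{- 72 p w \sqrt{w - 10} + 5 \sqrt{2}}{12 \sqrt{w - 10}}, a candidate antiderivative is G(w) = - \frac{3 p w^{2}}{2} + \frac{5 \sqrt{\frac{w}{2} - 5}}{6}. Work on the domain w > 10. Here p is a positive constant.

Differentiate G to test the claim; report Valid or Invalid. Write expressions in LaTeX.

d/dw[G] = \frac{- 72 p w \sqrt{w - 10} + 5 \sqrt{2}}{24 \sqrt{w - 10}}
d/dw[G] - f(w) = \frac{72 p w \sqrt{w - 10} - 5 \sqrt{2}}{24 \sqrt{w - 10}} != 0.

Invalid: d/dw[G] - f = \frac{72 p w \sqrt{w - 10} - 5 \sqrt{2}}{24 \sqrt{w - 10}}, which is not 0.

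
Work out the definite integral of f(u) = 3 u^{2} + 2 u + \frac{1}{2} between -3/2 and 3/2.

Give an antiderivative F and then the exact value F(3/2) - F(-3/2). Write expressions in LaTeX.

Antiderivative: F(u) = \frac{u \left(2 u^{2} + 2 u + 1\right)}{2}; value = \frac{33}{4}

The integrand splits into summands that can be handled one at a time.
F(u) = \frac{u \left(2 u^{2} + 2 u + 1\right)}{2} is an antiderivative of f.
Check: d/du[\frac{u \left(2 u^{2} + 2 u + 1\right)}{2}] = 3 u^{2} + 2 u + \frac{1}{2} = f(u).
F(3/2) = \frac{51}{8}; F(-3/2) = - \frac{15}{8}.
Integral = F(3/2) - F(-3/2) = \frac{33}{4}.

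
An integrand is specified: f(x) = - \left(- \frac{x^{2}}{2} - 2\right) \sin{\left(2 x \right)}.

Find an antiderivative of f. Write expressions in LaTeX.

An antiderivative F(x) passes only if d/dx[F] lands on f(x) exactly.
Check: d/dx[\frac{- 2 x^{2} \cos{\left(2 x \right)} + 2 x \sin{\left(2 x \right)} - 7 \cos{\left(2 x \right)}}{8}] = \frac{x^{2} \sin{\left(2 x \right)}}{2} + 2 \sin{\left(2 x \right)}, which equals f(x).

An antiderivative is F(x) = \frac{- 2 x^{2} \cos{\left(2 x \right)} + 2 x \sin{\left(2 x \right)} - 7 \cos{\left(2 x \right)}}{8}.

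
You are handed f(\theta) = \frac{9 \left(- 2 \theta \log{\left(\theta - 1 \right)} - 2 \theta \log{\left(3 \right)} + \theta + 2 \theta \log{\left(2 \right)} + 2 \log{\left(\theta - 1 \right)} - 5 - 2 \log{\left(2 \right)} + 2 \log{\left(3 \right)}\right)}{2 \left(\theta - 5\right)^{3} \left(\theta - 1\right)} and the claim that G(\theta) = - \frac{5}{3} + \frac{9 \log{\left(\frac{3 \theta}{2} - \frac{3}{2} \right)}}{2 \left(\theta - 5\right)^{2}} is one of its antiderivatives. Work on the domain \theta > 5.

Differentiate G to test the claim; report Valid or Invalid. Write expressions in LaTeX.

Valid. The derivative of G reproduces f.

d/d\theta[G] = \frac{- 18 \theta \log{\left(\theta - 1 \right)} - 18 \theta \log{\left(3 \right)} + 9 \theta + 18 \theta \log{\left(2 \right)} + 18 \log{\left(\theta - 1 \right)} - 45 - 18 \log{\left(2 \right)} + 18 \log{\left(3 \right)}}{2 \theta^{4} - 32 \theta^{3} + 180 \theta^{2} - 400 \theta + 250}
This equals f(\theta) exactly, so the claim holds.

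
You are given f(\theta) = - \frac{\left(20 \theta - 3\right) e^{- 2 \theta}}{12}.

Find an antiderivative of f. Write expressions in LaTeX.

Recognize the product-rule pattern: f = u'v + uv' with u = \frac{5 \theta}{6} + \frac{7}{24}, v = e^{- 2 \theta}, so integration by parts undoes it.
Check: d/d\theta[\frac{\left(20 \theta + 7\right) e^{- 2 \theta}}{24}] = \frac{\left(3 - 20 \theta\right) e^{- 2 \theta}}{12}, which equals f(\theta).

An antiderivative is F(\theta) = \frac{\left(20 \theta + 7\right) e^{- 2 \theta}}{24}.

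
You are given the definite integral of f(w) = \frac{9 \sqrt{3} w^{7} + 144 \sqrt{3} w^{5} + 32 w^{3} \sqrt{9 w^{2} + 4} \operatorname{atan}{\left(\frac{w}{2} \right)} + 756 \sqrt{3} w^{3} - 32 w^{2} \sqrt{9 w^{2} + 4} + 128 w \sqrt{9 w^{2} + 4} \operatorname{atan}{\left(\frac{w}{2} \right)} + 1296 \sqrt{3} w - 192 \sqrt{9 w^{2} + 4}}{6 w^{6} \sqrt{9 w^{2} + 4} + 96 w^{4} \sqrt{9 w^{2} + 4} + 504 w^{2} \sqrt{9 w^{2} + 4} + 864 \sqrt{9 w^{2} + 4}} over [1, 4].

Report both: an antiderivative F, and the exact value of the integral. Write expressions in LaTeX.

Differentiate the proposed F(w) back; it has to land on f(w) exactly.
F(w) = \frac{\sqrt{3 w^{2} + \frac{4}{3}}}{2} - \frac{4 \operatorname{atan}{\left(\frac{w}{2} \right)}}{3 \left(\frac{w^{2}}{2} + 3\right)} is an antiderivative of f.
Check: d/dw[\frac{\sqrt{3 w^{2} + \frac{4}{3}}}{2} - \frac{4 \operatorname{atan}{\left(\frac{w}{2} \right)}}{3 \left(\frac{w^{2}}{2} + 3\right)}] = \frac{9 \sqrt{3} w^{7} + 144 \sqrt{3} w^{5} + 32 w^{3} \sqrt{9 w^{2} + 4} \operatorname{atan}{\left(\frac{w}{2} \right)} + 756 \sqrt{3} w^{3} - 32 w^{2} \sqrt{9 w^{2} + 4} + 128 w \sqrt{9 w^{2} + 4} \operatorname{atan}{\left(\frac{w}{2} \right)} + 1296 \sqrt{3} w - 192 \sqrt{9 w^{2} + 4}}{6 w^{6} \sqrt{9 w^{2} + 4} + 96 w^{4} \sqrt{9 w^{2} + 4} + 504 w^{2} \sqrt{9 w^{2} + 4} + 864 \sqrt{9 w^{2} + 4}} = f(w).
F(4) = - \frac{4 \operatorname{atan}{\left(2 \right)}}{33} + \frac{\sqrt{111}}{3}; F(1) = - \frac{8 \operatorname{atan}{\left(\frac{1}{2} \right)}}{21} + \frac{\sqrt{39}}{6}.
Integral = F(4) - F(1) = - \frac{\sqrt{39}}{6} - \frac{4 \operatorname{atan}{\left(2 \right)}}{33} + \frac{8 \operatorname{atan}{\left(\frac{1}{2} \right)}}{21} + \frac{\sqrt{111}}{3}.

Antiderivative: F(w) = \frac{\sqrt{3 w^{2} + \frac{4}{3}}}{2} - \frac{4 \operatorname{atan}{\left(\frac{w}{2} \right)}}{3 \left(\frac{w^{2}}{2} + 3\right)}; value = - \frac{\sqrt{39}}{6} - \frac{4 \operatorname{atan}{\left(2 \right)}}{33} + \frac{8 \operatorname{atan}{\left(\frac{1}{2} \right)}}{21} + \frac{\sqrt{111}}{3}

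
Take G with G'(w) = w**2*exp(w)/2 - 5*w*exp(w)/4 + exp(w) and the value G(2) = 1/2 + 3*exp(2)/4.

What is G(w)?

G(w) = (2*w**2 - 9*w + 13)*exp(w)/4 + 1/2

G'(w) has the shape u'v + uv' for u = w**2/2 - 9*w/4 + 13/4 and v = exp(w) — it is the derivative of the product u*v.
A general antiderivative is (2*w**2 - 9*w + 13)*exp(w)/4 + C.
The condition gives C = 1/2 + 3*exp(2)/4 - (3*exp(2)/4) = 1/2.
So G(w) = (2*w**2 - 9*w + 13)*exp(w)/4 + 1/2.
Check: d/dw[(2*w**2 - 9*w + 13)*exp(w)/4 + 1/2] = w**2*exp(w)/2 - 5*w*exp(w)/4 + exp(w) = G'(w).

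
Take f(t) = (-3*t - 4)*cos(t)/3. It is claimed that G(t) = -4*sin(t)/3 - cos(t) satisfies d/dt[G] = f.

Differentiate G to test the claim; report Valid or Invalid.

Invalid: d/dt[G] - f = t*cos(t) + sin(t), which is not 0.

d/dt[G] = sin(t) - 4*cos(t)/3
d/dt[G] - f(t) = t*cos(t) + sin(t) != 0.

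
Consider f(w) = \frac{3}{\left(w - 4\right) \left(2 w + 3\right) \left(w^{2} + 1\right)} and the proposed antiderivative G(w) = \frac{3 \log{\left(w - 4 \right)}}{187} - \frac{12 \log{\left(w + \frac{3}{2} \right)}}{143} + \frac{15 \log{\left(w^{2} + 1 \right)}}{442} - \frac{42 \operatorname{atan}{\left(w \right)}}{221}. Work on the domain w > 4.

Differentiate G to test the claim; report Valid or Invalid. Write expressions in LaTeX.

d/dw[G] = \frac{3}{2 w^{4} - 5 w^{3} - 10 w^{2} - 5 w - 12}
This equals f(w) exactly, so the claim holds.

Valid. The derivative of G reproduces f.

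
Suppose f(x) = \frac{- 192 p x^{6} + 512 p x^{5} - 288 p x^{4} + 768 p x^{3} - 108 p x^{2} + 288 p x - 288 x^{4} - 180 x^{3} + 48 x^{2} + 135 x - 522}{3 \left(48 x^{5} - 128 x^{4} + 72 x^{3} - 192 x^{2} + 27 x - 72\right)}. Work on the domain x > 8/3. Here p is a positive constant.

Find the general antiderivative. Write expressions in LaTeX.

An antiderivative F(x) passes only if d/dx[F] lands on f(x) exactly.
Check: d/dx[\frac{- 8 p x^{4} - 6 p x^{2} - 24 x^{2} \log{\left(\frac{3 x}{2} - 4 \right)} + 15 x - 18 \log{\left(\frac{3 x}{2} - 4 \right)}}{12 x^{2} + 9}] = \frac{- 192 p x^{6} + 512 p x^{5} - 288 p x^{4} + 768 p x^{3} - 108 p x^{2} + 288 p x - 288 x^{4} - 180 x^{3} + 48 x^{2} + 135 x - 522}{144 x^{5} - 384 x^{4} + 216 x^{3} - 576 x^{2} + 81 x - 216}, which equals f(x).

F(x) = \frac{- 8 p x^{4} - 6 p x^{2} - 24 x^{2} \log{\left(\frac{3 x}{2} - 4 \right)} + 15 x - 18 \log{\left(\frac{3 x}{2} - 4 \right)}}{12 x^{2} + 9} + C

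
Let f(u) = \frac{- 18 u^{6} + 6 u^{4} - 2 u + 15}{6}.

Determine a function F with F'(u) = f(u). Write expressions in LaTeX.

Differentiate the proposed F(u) back; it has to land on f(u) exactly.
Check: d/du[- \frac{3 u^{7}}{7} + \frac{u^{5}}{5} - \frac{u^{2}}{6} + \frac{5 u}{2}] = - 3 u^{6} + u^{4} - \frac{u}{3} + \frac{5}{2}, which equals f(u).

An antiderivative is F(u) = - \frac{3 u^{7}}{7} + \frac{u^{5}}{5} - \frac{u^{2}}{6} + \frac{5 u}{2}.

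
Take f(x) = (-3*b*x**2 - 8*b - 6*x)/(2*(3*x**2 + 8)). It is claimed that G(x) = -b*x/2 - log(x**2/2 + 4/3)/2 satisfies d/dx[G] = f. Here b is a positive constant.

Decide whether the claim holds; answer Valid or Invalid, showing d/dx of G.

Valid - differentiating G returns exactly f.

d/dx[G] = (-3*b*x**2 - 8*b - 6*x)/(6*x**2 + 16)
This equals f(x) exactly, so the claim holds.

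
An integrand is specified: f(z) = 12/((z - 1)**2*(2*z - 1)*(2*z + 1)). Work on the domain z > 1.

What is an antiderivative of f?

An antiderivative is F(z) = 4*(-8*(z - 1)*log(z - 1) + 9*(z - 1)*log(z - 1/2) - (z - 1)*log(z + 1/2) - 3)/(3*(z - 1)).

The denominator factors as (z - 1)**2*(2*z - 1)*(2*z + 1); partial fractions split f into directly integrable pieces: -8/(3*(2*z + 1)) + 24/(2*z - 1) - 32/(3*(z - 1)) + 4/(z - 1)**2.
Check: d/dz[4*(-8*(z - 1)*log(z - 1) + 9*(z - 1)*log(z - 1/2) - (z - 1)*log(z + 1/2) - 3)/(3*(z - 1))] = 12/(4*z**4 - 8*z**3 + 3*z**2 + 2*z - 1), which equals f(z).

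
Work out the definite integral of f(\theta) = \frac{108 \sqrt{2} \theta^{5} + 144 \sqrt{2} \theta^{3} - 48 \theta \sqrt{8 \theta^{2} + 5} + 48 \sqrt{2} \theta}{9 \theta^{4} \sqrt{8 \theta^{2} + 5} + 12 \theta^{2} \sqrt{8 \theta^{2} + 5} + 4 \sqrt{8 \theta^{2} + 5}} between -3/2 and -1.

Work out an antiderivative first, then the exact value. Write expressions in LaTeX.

Antiderivative: F(\theta) = 3 \sqrt{4 \theta^{2} + \frac{5}{2}} + \frac{4}{\frac{3 \theta^{2}}{2} + 1}; value = - \frac{3 \sqrt{46}}{2} + \frac{24}{35} + \frac{3 \sqrt{26}}{2}

For F(\theta) to be correct the identity F'(\theta) - f(\theta) = 0 must hold.
F(\theta) = 3 \sqrt{4 \theta^{2} + \frac{5}{2}} + \frac{4}{\frac{3 \theta^{2}}{2} + 1} is an antiderivative of f.
Check: d/d\theta[3 \sqrt{4 \theta^{2} + \frac{5}{2}} + \frac{4}{\frac{3 \theta^{2}}{2} + 1}] = \frac{108 \sqrt{2} \theta^{5} + 144 \sqrt{2} \theta^{3} - 48 \theta \sqrt{8 \theta^{2} + 5} + 48 \sqrt{2} \theta}{9 \theta^{4} \sqrt{8 \theta^{2} + 5} + 12 \theta^{2} \sqrt{8 \theta^{2} + 5} + 4 \sqrt{8 \theta^{2} + 5}} = f(\theta).
F(-1) = \frac{8}{5} + \frac{3 \sqrt{26}}{2}; F(-3/2) = \frac{32}{35} + \frac{3 \sqrt{46}}{2}.
Integral = F(-1) - F(-3/2) = - \frac{3 \sqrt{46}}{2} + \frac{24}{35} + \frac{3 \sqrt{26}}{2}.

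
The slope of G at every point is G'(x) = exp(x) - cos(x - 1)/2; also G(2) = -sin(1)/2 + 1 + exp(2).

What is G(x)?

The integrand splits into summands that can be handled one at a time.
A general antiderivative is exp(x) - sin(x - 1)/2 + C.
The condition gives C = -sin(1)/2 + 1 + exp(2) - (-sin(1)/2 + exp(2)) = 1.
So G(x) = exp(x) - sin(x - 1)/2 + 1.
Check: d/dx[exp(x) - sin(x - 1)/2 + 1] = exp(x) - cos(x - 1)/2 = G'(x).

G(x) = exp(x) - sin(x - 1)/2 + 1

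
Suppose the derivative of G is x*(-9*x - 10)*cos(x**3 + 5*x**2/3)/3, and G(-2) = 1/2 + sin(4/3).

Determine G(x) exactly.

G(x) = (1 - 2*sin(x**3 + 5*x**2/3))/2

The substitution u = x**3 + 5*x**2/3 works: G'(x) is exactly (dG/du)*(du/dx) for that inner function.
A general antiderivative is -sin(x**3 + 5*x**2/3) + C.
The condition gives C = 1/2 + sin(4/3) - (sin(4/3)) = 1/2.
So G(x) = (1 - 2*sin(x**3 + 5*x**2/3))/2.
Check: d/dx[(1 - 2*sin(x**3 + 5*x**2/3))/2] = -3*x**2*cos(x**3 + 5*x**2/3) - 10*x*cos(x**3 + 5*x**2/3)/3, which equals G'(x).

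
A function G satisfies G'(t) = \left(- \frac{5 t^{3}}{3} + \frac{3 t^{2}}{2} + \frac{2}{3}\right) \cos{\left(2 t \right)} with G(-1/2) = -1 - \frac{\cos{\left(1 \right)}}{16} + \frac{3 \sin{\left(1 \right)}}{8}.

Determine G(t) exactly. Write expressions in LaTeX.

A first test for any G(t): its t-derivative must equal the given G'(t).
A general antiderivative is - \frac{5 t^{3} \sin{\left(2 t \right)}}{6} + \frac{3 t^{2} \sin{\left(2 t \right)}}{4} - \frac{5 t^{2} \cos{\left(2 t \right)}}{4} + \frac{5 t \sin{\left(2 t \right)}}{4} + \frac{3 t \cos{\left(2 t \right)}}{4} - \frac{\sin{\left(2 t \right)}}{24} + \frac{5 \cos{\left(2 t \right)}}{8} + C.
The condition gives C = -1 - \frac{\cos{\left(1 \right)}}{16} + \frac{3 \sin{\left(1 \right)}}{8} - (- \frac{\cos{\left(1 \right)}}{16} + \frac{3 \sin{\left(1 \right)}}{8}) = -1.
So G(t) = - \frac{5 t^{3} \sin{\left(2 t \right)}}{6} + \frac{3 t^{2} \sin{\left(2 t \right)}}{4} - \frac{5 t^{2} \cos{\left(2 t \right)}}{4} + \frac{5 t \sin{\left(2 t \right)}}{4} + \frac{3 t \cos{\left(2 t \right)}}{4} - \frac{\sin{\left(2 t \right)}}{24} + \frac{5 \cos{\left(2 t \right)}}{8} - 1.
Check: d/dt[- \frac{5 t^{3} \sin{\left(2 t \right)}}{6} + \frac{3 t^{2} \sin{\left(2 t \right)}}{4} - \frac{5 t^{2} \cos{\left(2 t \right)}}{4} + \frac{5 t \sin{\left(2 t \right)}}{4} + \frac{3 t \cos{\left(2 t \right)}}{4} - \frac{\sin{\left(2 t \right)}}{24} + \frac{5 \cos{\left(2 t \right)}}{8} - 1] = - \frac{5 t^{3} \cos{\left(2 t \right)}}{3} + \frac{3 t^{2} \cos{\left(2 t \right)}}{2} + \frac{2 \cos{\left(2 t \right)}}{3}, which equals G'(t).

G(t) = - \frac{5 t^{3} \sin{\left(2 t \right)}}{6} + \frac{3 t^{2} \sin{\left(2 t \right)}}{4} - \frac{5 t^{2} \cos{\left(2 t \right)}}{4} + \frac{5 t \sin{\left(2 t \right)}}{4} + \frac{3 t \cos{\left(2 t \right)}}{4} - \frac{\sin{\left(2 t \right)}}{24} + \frac{5 \cos{\left(2 t \right)}}{8} - 1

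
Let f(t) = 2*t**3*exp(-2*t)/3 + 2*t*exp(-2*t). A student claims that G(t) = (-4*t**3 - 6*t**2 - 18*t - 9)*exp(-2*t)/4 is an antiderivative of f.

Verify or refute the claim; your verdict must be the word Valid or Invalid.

Invalid: d/dt[G] - f = (4*t**3 + 12*t)*exp(-2*t)/3, which is not 0.

d/dt[G] = (2*t**3 + 6*t)*exp(-2*t)
d/dt[G] - f(t) = (4*t**3 + 12*t)*exp(-2*t)/3 != 0.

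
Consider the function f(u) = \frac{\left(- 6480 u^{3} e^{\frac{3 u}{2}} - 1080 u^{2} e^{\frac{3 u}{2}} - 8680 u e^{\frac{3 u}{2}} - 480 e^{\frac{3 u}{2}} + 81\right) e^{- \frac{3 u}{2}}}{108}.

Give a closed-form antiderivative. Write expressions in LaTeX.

Whatever form F(u) takes, F'(u) = f(u) is non-negotiable.
Check: d/du[- 15 u^{4} - \frac{10 u^{3}}{3} - \frac{1085 u^{2}}{27} - \frac{40 u}{9} - \frac{e^{- \frac{3 u}{2}}}{2}] = \frac{\left(- 6480 u^{3} e^{\frac{3 u}{2}} - 1080 u^{2} e^{\frac{3 u}{2}} - 8680 u e^{\frac{3 u}{2}} - 480 e^{\frac{3 u}{2}} + 81\right) e^{- \frac{3 u}{2}}}{108} = f(u).

An antiderivative is F(u) = - 15 u^{4} - \frac{10 u^{3}}{3} - \frac{1085 u^{2}}{27} - \frac{40 u}{9} - \frac{e^{- \frac{3 u}{2}}}{2}.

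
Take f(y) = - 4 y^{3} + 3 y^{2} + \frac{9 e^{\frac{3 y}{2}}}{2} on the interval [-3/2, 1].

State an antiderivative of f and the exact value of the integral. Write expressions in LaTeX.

Antiderivative: F(y) = - y^{4} + y^{3} + 3 e^{\frac{3 y}{2}}; value = - \frac{3}{e^{\frac{9}{4}}} + \frac{135}{16} + 3 e^{\frac{3}{2}}

The integrand splits into summands that can be handled one at a time.
F(y) = - y^{4} + y^{3} + 3 e^{\frac{3 y}{2}} is an antiderivative of f.
Check: d/dy[- y^{4} + y^{3} + 3 e^{\frac{3 y}{2}}] = - 4 y^{3} + 3 y^{2} + \frac{9 e^{\frac{3 y}{2}}}{2} = f(y).
F(1) = 3 e^{\frac{3}{2}}; F(-3/2) = - \frac{135}{16} + \frac{3}{e^{\frac{9}{4}}}.
Integral = F(1) - F(-3/2) = - \frac{3}{e^{\frac{9}{4}}} + \frac{135}{16} + 3 e^{\frac{3}{2}}.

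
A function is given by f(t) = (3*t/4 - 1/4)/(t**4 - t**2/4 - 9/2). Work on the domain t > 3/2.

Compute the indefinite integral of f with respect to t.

F(t) = (7*log(t - 3/2) + 11*log(t + 3/2) - 9*log(t**2 + 2) + 3*sqrt(2)*atan(sqrt(2)*t/2))/102 + C

The denominator factors as (2*t - 3)*(2*t + 3)*(t**2 + 2); partial fractions split f into directly integrable pieces: -(3*t - 1)/(17*(t**2 + 2)) + 11/(51*(2*t + 3)) + 7/(51*(2*t - 3)).
Check: d/dt[(7*log(t - 3/2) + 11*log(t + 3/2) - 9*log(t**2 + 2) + 3*sqrt(2)*atan(sqrt(2)*t/2))/102] = (3*t - 1)/(4*t**4 - t**2 - 18), which equals f(t).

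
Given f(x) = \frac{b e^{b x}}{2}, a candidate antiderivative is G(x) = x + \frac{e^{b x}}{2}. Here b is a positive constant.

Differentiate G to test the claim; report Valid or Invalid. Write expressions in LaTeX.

Invalid: d/dx[G] - f = 1, which is not 0.

d/dx[G] = \frac{b e^{b x}}{2} + 1
d/dx[G] - f(x) = 1 != 0.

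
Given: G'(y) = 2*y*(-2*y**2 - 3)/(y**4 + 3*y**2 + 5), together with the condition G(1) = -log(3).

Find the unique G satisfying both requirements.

G'(y) matches the chain-rule pattern g'(h)*h' with inner function h(y) = y**4/3 + y**2 + 5/3; substituting u = h(y) collapses the integral.
A general antiderivative is -log(y**4/3 + y**2 + 5/3) + C.
The condition gives C = -log(3) - (-log(3)) = 0.
So G(y) = -log(y**4/3 + y**2 + 5/3).
Check: d/dy[-log(y**4/3 + y**2 + 5/3)] = (-4*y**3 - 6*y)/(y**4 + 3*y**2 + 5), which equals G'(y).

G(y) = -log(y**4/3 + y**2 + 5/3)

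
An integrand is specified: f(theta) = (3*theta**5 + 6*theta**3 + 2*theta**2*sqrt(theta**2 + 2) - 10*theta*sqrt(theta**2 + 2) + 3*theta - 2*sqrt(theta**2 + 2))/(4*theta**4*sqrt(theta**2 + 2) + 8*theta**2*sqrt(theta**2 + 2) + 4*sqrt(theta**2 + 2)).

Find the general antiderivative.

For F(theta) to be correct the identity F'(theta) - f(theta) = 0 must hold.
Check: d/dtheta[-theta/(2*theta**2 + 2) + 3*sqrt(theta**2 + 2)/4 + 5/(4*theta**2 + 4)] = (3*theta**5 + 6*theta**3 + 2*theta**2*sqrt(theta**2 + 2) - 10*theta*sqrt(theta**2 + 2) + 3*theta - 2*sqrt(theta**2 + 2))/(4*theta**4*sqrt(theta**2 + 2) + 8*theta**2*sqrt(theta**2 + 2) + 4*sqrt(theta**2 + 2)) = f(theta).

F(theta) = -theta/(2*theta**2 + 2) + 3*sqrt(theta**2 + 2)/4 + 5/(4*theta**2 + 4) + C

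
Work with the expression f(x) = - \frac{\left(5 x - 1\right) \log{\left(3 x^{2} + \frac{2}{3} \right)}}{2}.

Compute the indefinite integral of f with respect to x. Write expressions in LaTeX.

F(x) = - \frac{5 x^{2} \log{\left(3 x^{2} + \frac{2}{3} \right)}}{4} + \frac{5 x^{2}}{4} + \frac{x \log{\left(3 x^{2} + \frac{2}{3} \right)}}{2} - x - \frac{5 \log{\left(x^{2} + \frac{2}{9} \right)}}{18} + \frac{\sqrt{2} \operatorname{atan}{\left(\frac{3 \sqrt{2} x}{2} \right)}}{3} + C

A candidate is checked by its d/dx: the result must match f(x).
Check: d/dx[- \frac{5 x^{2} \log{\left(3 x^{2} + \frac{2}{3} \right)}}{4} + \frac{5 x^{2}}{4} + \frac{x \log{\left(3 x^{2} + \frac{2}{3} \right)}}{2} - x - \frac{5 \log{\left(x^{2} + \frac{2}{9} \right)}}{18} + \frac{\sqrt{2} \operatorname{atan}{\left(\frac{3 \sqrt{2} x}{2} \right)}}{3}] = - \frac{5 x \log{\left(3 x^{2} + \frac{2}{3} \right)}}{2} + \frac{\log{\left(3 x^{2} + \frac{2}{3} \right)}}{2}, which equals f(x).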